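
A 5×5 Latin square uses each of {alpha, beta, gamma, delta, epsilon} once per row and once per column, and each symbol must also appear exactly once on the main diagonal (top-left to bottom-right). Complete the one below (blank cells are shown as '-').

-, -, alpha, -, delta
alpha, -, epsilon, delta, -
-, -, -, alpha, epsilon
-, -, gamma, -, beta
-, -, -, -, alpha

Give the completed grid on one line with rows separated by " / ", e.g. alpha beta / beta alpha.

Cell (r2,c5): row 2 has {alpha,delta,epsilon}; column 5 has {alpha,beta,delta,epsilon} → gamma.
Cell (r4,c4): row 4 has {beta,gamma}; column 4 has {alpha,delta}; the diagonal has {alpha} → epsilon.
Cell (r2,c2): row 2 has {alpha,gamma,delta,epsilon}; column 2 is empty so far; the diagonal has {alpha,epsilon} → beta.
Cell (r3,c3): row 3 has {alpha,epsilon}; column 3 has {alpha,gamma,epsilon}; the diagonal has {alpha,beta,epsilon} → delta.
Cell (r4,c1): row 4 has {beta,gamma,epsilon}; column 1 has {alpha} → delta.
Cell (r4,c2): row 4 has {beta,gamma,delta,epsilon}; column 2 has {beta} → alpha.
Cell (r5,c3): row 5 has {alpha}; column 3 has {alpha,gamma,delta,epsilon} → beta.
Cell (r5,c4): row 5 has {alpha,beta}; column 4 has {alpha,delta,epsilon} → gamma.
Cell (r1,c1): row 1 has {alpha,delta}; column 1 has {alpha,delta}; the diagonal has {alpha,beta,delta,epsilon} → gamma.
Cell (r1,c2): row 1 has {alpha,gamma,delta}; column 2 has {alpha,beta} → epsilon.
Cell (r1,c4): row 1 has {alpha,gamma,delta,epsilon}; column 4 has {alpha,gamma,delta,epsilon} → beta.
Cell (r3,c1): row 3 has {alpha,delta,epsilon}; column 1 has {alpha,gamma,delta} → beta.
Cell (r3,c2): row 3 has {alpha,beta,delta,epsilon}; column 2 has {alpha,beta,epsilon} → gamma.
Cell (r5,c1): row 5 has {alpha,beta,gamma}; column 1 has {alpha,beta,gamma,delta} → epsilon.
Cell (r5,c2): row 5 has {alpha,beta,gamma,epsilon}; column 2 has {alpha,beta,gamma,epsilon} → delta.

gamma epsilon alpha beta delta / alpha beta epsilon delta gamma / beta gamma delta alpha epsilon / delta alpha gamma epsilon beta / epsilon delta beta gamma alpha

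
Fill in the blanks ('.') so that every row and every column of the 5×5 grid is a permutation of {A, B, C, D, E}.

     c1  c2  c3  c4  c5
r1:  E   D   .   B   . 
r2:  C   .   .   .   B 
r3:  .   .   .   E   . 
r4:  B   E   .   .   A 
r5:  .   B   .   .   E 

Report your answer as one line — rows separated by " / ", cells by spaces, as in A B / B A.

E D A B C / C A E D B / A C B E D / B E D C A / D B C A E

(r1,c5): row 1 has {B,D,E}; column 5 has {A,B,E}, so it must be C.
(r2,c2): row 2 has {B,C}; column 2 has {B,D,E}, so it must be A.
(r2,c4): row 2 has {A,B,C}; column 4 has {B,E}, so it must be D.
(r3,c2): row 3 has {E}; column 2 has {A,B,D,E}, so it must be C.
(r3,c5): row 3 has {C,E}; column 5 has {A,B,C,E}, so it must be D.
(r4,c4): row 4 has {A,B,E}; column 4 has {B,D,E}, so it must be C.
(r5,c4): row 5 has {B,E}; column 4 has {B,C,D,E}, so it must be A.
(r1,c3): row 1 has {B,C,D,E}; column 3 is empty so far, so it must be A.
(r2,c3): row 2 has {A,B,C,D}; column 3 has {A}, so it must be E.
(r3,c1): row 3 has {C,D,E}; column 1 has {B,C,E}, so it must be A.
(r3,c3): row 3 has {A,C,D,E}; column 3 has {A,E}, so it must be B.
(r4,c3): row 4 has {A,B,C,E}; column 3 has {A,B,E}, so it must be D.
(r5,c1): row 5 has {A,B,E}; column 1 has {A,B,C,E}, so it must be D.
(r5,c3): row 5 has {A,B,D,E}; column 3 has {A,B,D,E}, so it must be C.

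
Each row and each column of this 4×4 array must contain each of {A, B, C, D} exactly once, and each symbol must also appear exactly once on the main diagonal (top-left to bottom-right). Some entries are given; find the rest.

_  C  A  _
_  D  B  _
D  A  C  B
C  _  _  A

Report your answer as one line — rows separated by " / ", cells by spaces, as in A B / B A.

(r1,c1) = B
(r1,c4) = D
(r2,c1) = A
(r2,c4) = C
(r4,c2) = B
(r4,c3) = D

B C A D / A D B C / D A C B / C B D A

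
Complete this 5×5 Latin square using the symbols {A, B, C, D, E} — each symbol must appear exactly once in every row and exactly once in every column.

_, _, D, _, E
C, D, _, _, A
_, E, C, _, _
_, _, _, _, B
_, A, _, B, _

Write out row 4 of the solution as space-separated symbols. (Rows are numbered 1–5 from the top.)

E C A D B

(r2,c4) = E
(r3,c5) = D
(r4,c2) = C
(r5,c3) = E
(r5,c5) = C
(r1,c2) = B
(r2,c3) = B
(r3,c4) = A
(r4,c3) = A
(r4,c4) = D
(r5,c1) = D
(r1,c1) = A
(r1,c4) = C
(r3,c1) = B
(r4,c1) = E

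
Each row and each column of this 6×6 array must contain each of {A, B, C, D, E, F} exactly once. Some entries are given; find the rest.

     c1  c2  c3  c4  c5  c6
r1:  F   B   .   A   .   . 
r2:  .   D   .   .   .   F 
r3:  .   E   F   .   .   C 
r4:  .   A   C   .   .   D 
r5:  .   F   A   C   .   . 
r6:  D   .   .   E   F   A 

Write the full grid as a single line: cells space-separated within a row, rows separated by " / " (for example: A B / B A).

row 1 has {A,B,F}; column 6 has {A,C,D,F} — only E is left for (r1,c6).
row 2 has {D,F}; column 4 has {A,C,E} — only B is left for (r2,c4).
row 3 has {C,E,F}; column 4 has {A,B,C,E} — only D is left for (r3,c4).
row 4 has {A,C,D}; column 4 has {A,B,C,D,E} — only F is left for (r4,c4).
row 5 has {A,C,F}; column 6 has {A,C,D,E,F} — only B is left for (r5,c6).
row 6 has {A,D,E,F}; column 2 has {A,B,D,E,F} — only C is left for (r6,c2).
row 6 has {A,C,D,E,F}; column 3 has {A,C,F} — only B is left for (r6,c3).
row 1 has {A,B,E,F}; column 3 has {A,B,C,F} — only D is left for (r1,c3).
row 1 has {A,B,D,E,F}; column 5 has {F} — only C is left for (r1,c5).
row 2 has {B,D,F}; column 3 has {A,B,C,D,F} — only E is left for (r2,c3).
row 2 has {B,D,E,F}; column 5 has {C,F} — only A is left for (r2,c5).
row 3 has {C,D,E,F}; column 5 has {A,C,F} — only B is left for (r3,c5).
row 4 has {A,C,D,F}; column 5 has {A,B,C,F} — only E is left for (r4,c5).
row 5 has {A,B,C,F}; column 1 has {D,F} — only E is left for (r5,c1).
row 5 has {A,B,C,E,F}; column 5 has {A,B,C,E,F} — only D is left for (r5,c5).
row 2 has {A,B,D,E,F}; column 1 has {D,E,F} — only C is left for (r2,c1).
row 3 has {B,C,D,E,F}; column 1 has {C,D,E,F} — only A is left for (r3,c1).
row 4 has {A,C,D,E,F}; column 1 has {A,C,D,E,F} — only B is left for (r4,c1).

F B D A C E / C D E B A F / A E F D B C / B A C F E D / E F A C D B / D C B E F A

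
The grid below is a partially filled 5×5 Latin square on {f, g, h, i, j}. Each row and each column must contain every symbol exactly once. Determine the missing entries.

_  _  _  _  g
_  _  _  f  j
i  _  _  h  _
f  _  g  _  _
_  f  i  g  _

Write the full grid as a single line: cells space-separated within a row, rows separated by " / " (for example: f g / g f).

h j f i g / g i h f j / i g j h f / f h g j i / j f i g h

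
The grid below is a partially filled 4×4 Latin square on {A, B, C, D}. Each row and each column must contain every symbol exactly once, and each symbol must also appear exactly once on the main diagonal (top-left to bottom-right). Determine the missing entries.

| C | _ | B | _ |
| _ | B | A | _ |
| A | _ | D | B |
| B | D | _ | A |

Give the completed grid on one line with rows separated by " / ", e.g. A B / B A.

(r1,c2) = A
(r1,c4) = D
(r2,c1) = D
(r2,c4) = C
(r3,c2) = C
(r4,c3) = C

C A B D / D B A C / A C D B / B D C A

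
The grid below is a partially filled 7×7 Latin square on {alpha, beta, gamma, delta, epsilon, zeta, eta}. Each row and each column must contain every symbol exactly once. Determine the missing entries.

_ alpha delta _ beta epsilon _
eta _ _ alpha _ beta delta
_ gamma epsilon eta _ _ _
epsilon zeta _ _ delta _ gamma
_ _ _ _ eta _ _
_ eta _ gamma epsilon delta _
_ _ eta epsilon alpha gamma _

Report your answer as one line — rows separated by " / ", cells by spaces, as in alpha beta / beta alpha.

gamma alpha delta zeta beta epsilon eta / eta epsilon zeta alpha gamma beta delta / delta gamma epsilon eta zeta alpha beta / epsilon zeta alpha beta delta eta gamma / alpha beta gamma delta eta zeta epsilon / zeta eta beta gamma epsilon delta alpha / beta delta eta epsilon alpha gamma zeta

row 1 has {alpha,beta,delta,epsilon}; column 4 has {alpha,gamma,epsilon,eta} — only zeta is left for (r1,c4).
row 1 has {alpha,beta,delta,epsilon,zeta}; column 7 has {gamma,delta} — only eta is left for (r1,c7).
row 2 has {alpha,beta,delta,eta}; column 2 has {alpha,gamma,zeta,eta} — only epsilon is left for (r2,c2).
row 3 has {gamma,epsilon,eta}; column 5 has {alpha,beta,delta,epsilon,eta} — only zeta is left for (r3,c5).
row 3 has {gamma,epsilon,zeta,eta}; column 6 has {beta,gamma,delta,epsilon} — only alpha is left for (r3,c6).
row 3 has {alpha,gamma,epsilon,zeta,eta}; column 7 has {gamma,delta,eta} — only beta is left for (r3,c7).
row 4 has {gamma,delta,epsilon,zeta}; column 4 has {alpha,gamma,epsilon,zeta,eta} — only beta is left for (r4,c4).
row 4 has {beta,gamma,delta,epsilon,zeta}; column 6 has {alpha,beta,gamma,delta,epsilon} — only eta is left for (r4,c6).
row 5 has {eta}; column 4 has {alpha,beta,gamma,epsilon,zeta,eta} — only delta is left for (r5,c4).
row 5 has {delta,eta}; column 6 has {alpha,beta,gamma,delta,epsilon,eta} — only zeta is left for (r5,c6).
row 7 has {alpha,gamma,epsilon,eta}; column 7 has {beta,gamma,delta,eta} — only zeta is left for (r7,c7).
row 1 has {alpha,beta,delta,epsilon,zeta,eta}; column 1 has {epsilon,eta} — only gamma is left for (r1,c1).
row 2 has {alpha,beta,delta,epsilon,eta}; column 5 has {alpha,beta,delta,epsilon,zeta,eta} — only gamma is left for (r2,c5).
row 3 has {alpha,beta,gamma,epsilon,zeta,eta}; column 1 has {gamma,epsilon,eta} — only delta is left for (r3,c1).
row 4 has {beta,gamma,delta,epsilon,zeta,eta}; column 3 has {delta,epsilon,eta} — only alpha is left for (r4,c3).
row 5 has {delta,zeta,eta}; column 2 has {alpha,gamma,epsilon,zeta,eta} — only beta is left for (r5,c2).
row 5 has {beta,delta,zeta,eta}; column 3 has {alpha,delta,epsilon,eta} — only gamma is left for (r5,c3).
row 6 has {gamma,delta,epsilon,eta}; column 7 has {beta,gamma,delta,zeta,eta} — only alpha is left for (r6,c7).
row 7 has {alpha,gamma,epsilon,zeta,eta}; column 1 has {gamma,delta,epsilon,eta} — only beta is left for (r7,c1).
row 7 has {alpha,beta,gamma,epsilon,zeta,eta}; column 2 has {alpha,beta,gamma,epsilon,zeta,eta} — only delta is left for (r7,c2).
row 2 has {alpha,beta,gamma,delta,epsilon,eta}; column 3 has {alpha,gamma,delta,epsilon,eta} — only zeta is left for (r2,c3).
row 5 has {beta,gamma,delta,zeta,eta}; column 1 has {beta,gamma,delta,epsilon,eta} — only alpha is left for (r5,c1).
row 5 has {alpha,beta,gamma,delta,zeta,eta}; column 7 has {alpha,beta,gamma,delta,zeta,eta} — only epsilon is left for (r5,c7).
row 6 has {alpha,gamma,delta,epsilon,eta}; column 1 has {alpha,beta,gamma,delta,epsilon,eta} — only zeta is left for (r6,c1).
row 6 has {alpha,gamma,delta,epsilon,zeta,eta}; column 3 has {alpha,gamma,delta,epsilon,zeta,eta} — only beta is left for (r6,c3).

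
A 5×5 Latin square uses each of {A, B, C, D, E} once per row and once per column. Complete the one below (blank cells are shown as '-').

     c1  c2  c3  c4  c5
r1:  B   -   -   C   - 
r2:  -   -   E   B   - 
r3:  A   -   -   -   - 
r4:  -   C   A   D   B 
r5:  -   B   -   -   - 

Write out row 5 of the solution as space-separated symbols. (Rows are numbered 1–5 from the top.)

D B C A E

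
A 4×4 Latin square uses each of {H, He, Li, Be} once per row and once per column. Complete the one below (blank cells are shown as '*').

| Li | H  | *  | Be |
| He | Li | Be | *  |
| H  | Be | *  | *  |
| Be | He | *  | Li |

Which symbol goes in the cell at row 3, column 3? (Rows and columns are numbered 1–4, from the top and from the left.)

row 1 has {H,Li,Be}; column 3 has {Be} — only He is left for (r1,c3).
row 2 has {He,Li,Be}; column 4 has {Li,Be} — only H is left for (r2,c4).
row 3 has {H,Be}; column 3 has {He,Be} — only Li is left for (r3,c3).

Li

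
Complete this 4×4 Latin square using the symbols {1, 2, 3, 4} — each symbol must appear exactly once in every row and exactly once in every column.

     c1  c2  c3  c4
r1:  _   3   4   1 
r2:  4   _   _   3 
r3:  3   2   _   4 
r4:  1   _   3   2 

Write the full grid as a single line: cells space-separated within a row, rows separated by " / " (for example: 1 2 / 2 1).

2 3 4 1 / 4 1 2 3 / 3 2 1 4 / 1 4 3 2

(r1,c1) = 2
(r2,c2) = 1
(r2,c3) = 2
(r3,c3) = 1
(r4,c2) = 4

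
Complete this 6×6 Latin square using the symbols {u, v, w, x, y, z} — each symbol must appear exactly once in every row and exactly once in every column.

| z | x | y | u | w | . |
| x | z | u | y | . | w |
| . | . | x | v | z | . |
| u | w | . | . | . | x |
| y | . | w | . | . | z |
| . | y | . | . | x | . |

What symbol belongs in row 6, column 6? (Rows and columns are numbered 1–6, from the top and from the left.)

u

At row 1, column 6: row 1 has {u,w,x,y,z}; column 6 has {w,x,z}; that leaves v.
At row 2, column 5: row 2 has {u,w,x,y,z}; column 5 has {w,x,z}; that leaves v.
At row 3, column 1: row 3 has {v,x,z}; column 1 has {u,x,y,z}; that leaves w.
At row 3, column 2: row 3 has {v,w,x,z}; column 2 has {w,x,y,z}; that leaves u.
At row 3, column 6: row 3 has {u,v,w,x,z}; column 6 has {v,w,x,z}; that leaves y.
At row 4, column 4: row 4 has {u,w,x}; column 4 has {u,v,y}; that leaves z.
At row 4, column 5: row 4 has {u,w,x,z}; column 5 has {v,w,x,z}; that leaves y.
At row 5, column 2: row 5 has {w,y,z}; column 2 has {u,w,x,y,z}; that leaves v.
At row 5, column 4: row 5 has {v,w,y,z}; column 4 has {u,v,y,z}; that leaves x.
At row 5, column 5: row 5 has {v,w,x,y,z}; column 5 has {v,w,x,y,z}; that leaves u.
At row 6, column 1: row 6 has {x,y}; column 1 has {u,w,x,y,z}; that leaves v.
At row 6, column 3: row 6 has {v,x,y}; column 3 has {u,w,x,y}; that leaves z.
At row 6, column 4: row 6 has {v,x,y,z}; column 4 has {u,v,x,y,z}; that leaves w.
At row 6, column 6: row 6 has {v,w,x,y,z}; column 6 has {v,w,x,y,z}; that leaves u.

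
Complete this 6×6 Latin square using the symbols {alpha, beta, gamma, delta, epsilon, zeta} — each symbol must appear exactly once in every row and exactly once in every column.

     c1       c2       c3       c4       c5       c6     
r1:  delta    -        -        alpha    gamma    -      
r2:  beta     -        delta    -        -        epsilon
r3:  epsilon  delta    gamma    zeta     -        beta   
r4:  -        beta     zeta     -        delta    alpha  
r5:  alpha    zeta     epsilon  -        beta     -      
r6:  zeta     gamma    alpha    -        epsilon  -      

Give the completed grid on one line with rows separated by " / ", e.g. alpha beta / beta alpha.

Cell (r1,c2): row 1 has {alpha,gamma,delta}; column 2 has {beta,gamma,delta,zeta} → epsilon.
Cell (r1,c3): row 1 has {alpha,gamma,delta,epsilon}; column 3 has {alpha,gamma,delta,epsilon,zeta} → beta.
Cell (r1,c6): row 1 has {alpha,beta,gamma,delta,epsilon}; column 6 has {alpha,beta,epsilon} → zeta.
Cell (r2,c2): row 2 has {beta,delta,epsilon}; column 2 has {beta,gamma,delta,epsilon,zeta} → alpha.
Cell (r2,c4): row 2 has {alpha,beta,delta,epsilon}; column 4 has {alpha,zeta} → gamma.
Cell (r2,c5): row 2 has {alpha,beta,gamma,delta,epsilon}; column 5 has {beta,gamma,delta,epsilon} → zeta.
Cell (r3,c5): row 3 has {beta,gamma,delta,epsilon,zeta}; column 5 has {beta,gamma,delta,epsilon,zeta} → alpha.
Cell (r4,c1): row 4 has {alpha,beta,delta,zeta}; column 1 has {alpha,beta,delta,epsilon,zeta} → gamma.
Cell (r4,c4): row 4 has {alpha,beta,gamma,delta,zeta}; column 4 has {alpha,gamma,zeta} → epsilon.
Cell (r5,c4): row 5 has {alpha,beta,epsilon,zeta}; column 4 has {alpha,gamma,epsilon,zeta} → delta.
Cell (r5,c6): row 5 has {alpha,beta,delta,epsilon,zeta}; column 6 has {alpha,beta,epsilon,zeta} → gamma.
Cell (r6,c4): row 6 has {alpha,gamma,epsilon,zeta}; column 4 has {alpha,gamma,delta,epsilon,zeta} → beta.
Cell (r6,c6): row 6 has {alpha,beta,gamma,epsilon,zeta}; column 6 has {alpha,beta,gamma,epsilon,zeta} → delta.

delta epsilon beta alpha gamma zeta / beta alpha delta gamma zeta epsilon / epsilon delta gamma zeta alpha beta / gamma beta zeta epsilon delta alpha / alpha zeta epsilon delta beta gamma / zeta gamma alpha beta epsilon delta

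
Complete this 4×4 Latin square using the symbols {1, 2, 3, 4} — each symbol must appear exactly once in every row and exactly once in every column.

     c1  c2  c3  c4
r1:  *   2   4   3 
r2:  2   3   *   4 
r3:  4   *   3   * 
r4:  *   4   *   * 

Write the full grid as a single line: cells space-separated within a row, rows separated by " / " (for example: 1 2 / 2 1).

1 2 4 3 / 2 3 1 4 / 4 1 3 2 / 3 4 2 1

(r1,c1): row 1 has {2,3,4}; column 1 has {2,4}, so it must be 1.
(r2,c3): row 2 has {2,3,4}; column 3 has {3,4}, so it must be 1.
(r3,c2): row 3 has {3,4}; column 2 has {2,3,4}, so it must be 1.
(r3,c4): row 3 has {1,3,4}; column 4 has {3,4}, so it must be 2.
(r4,c1): row 4 has {4}; column 1 has {1,2,4}, so it must be 3.
(r4,c3): row 4 has {3,4}; column 3 has {1,3,4}, so it must be 2.
(r4,c4): row 4 has {2,3,4}; column 4 has {2,3,4}, so it must be 1.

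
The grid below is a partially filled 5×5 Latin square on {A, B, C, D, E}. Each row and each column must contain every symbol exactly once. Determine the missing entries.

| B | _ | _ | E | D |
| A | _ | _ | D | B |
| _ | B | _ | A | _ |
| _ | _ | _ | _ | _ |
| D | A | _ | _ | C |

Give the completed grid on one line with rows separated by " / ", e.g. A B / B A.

(r1,c2) = C
(r1,c3) = A
(r2,c2) = E
(r2,c3) = C
(r3,c5) = E
(r4,c2) = D
(r4,c5) = A
(r5,c4) = B
(r3,c1) = C
(r3,c3) = D
(r4,c1) = E
(r4,c3) = B
(r4,c4) = C
(r5,c3) = E

B C A E D / A E C D B / C B D A E / E D B C A / D A E B C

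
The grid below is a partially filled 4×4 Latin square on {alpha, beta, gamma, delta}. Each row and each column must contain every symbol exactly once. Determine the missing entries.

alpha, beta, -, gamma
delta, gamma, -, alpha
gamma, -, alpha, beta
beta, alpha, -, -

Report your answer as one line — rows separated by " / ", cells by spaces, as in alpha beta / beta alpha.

(r1,c3) = delta
(r2,c3) = beta
(r3,c2) = delta
(r4,c3) = gamma
(r4,c4) = delta

alpha beta delta gamma / delta gamma beta alpha / gamma delta alpha beta / beta alpha gamma delta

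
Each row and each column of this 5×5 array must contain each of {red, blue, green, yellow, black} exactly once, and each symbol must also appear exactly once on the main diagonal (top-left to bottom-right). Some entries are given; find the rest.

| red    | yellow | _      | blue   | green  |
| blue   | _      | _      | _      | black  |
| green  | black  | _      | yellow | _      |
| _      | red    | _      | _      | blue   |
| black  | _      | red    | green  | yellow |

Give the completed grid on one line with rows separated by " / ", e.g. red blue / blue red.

red yellow black blue green / blue green yellow red black / green black blue yellow red / yellow red green black blue / black blue red green yellow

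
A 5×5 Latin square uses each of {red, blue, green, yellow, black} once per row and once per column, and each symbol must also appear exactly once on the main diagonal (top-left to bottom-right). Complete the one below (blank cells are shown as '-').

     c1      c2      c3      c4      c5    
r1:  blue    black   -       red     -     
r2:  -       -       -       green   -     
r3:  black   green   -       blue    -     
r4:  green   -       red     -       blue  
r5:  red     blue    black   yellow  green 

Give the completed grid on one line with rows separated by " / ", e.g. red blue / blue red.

blue black green red yellow / yellow red blue green black / black green yellow blue red / green yellow red black blue / red blue black yellow green

(r1,c5) = yellow
(r2,c1) = yellow
(r2,c2) = red
(r2,c3) = blue
(r2,c5) = black
(r3,c3) = yellow
(r3,c5) = red
(r4,c2) = yellow
(r4,c4) = black
(r1,c3) = green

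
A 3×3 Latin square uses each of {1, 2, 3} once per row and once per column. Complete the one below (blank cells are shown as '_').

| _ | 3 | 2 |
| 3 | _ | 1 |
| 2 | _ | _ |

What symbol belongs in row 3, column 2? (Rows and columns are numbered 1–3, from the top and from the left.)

1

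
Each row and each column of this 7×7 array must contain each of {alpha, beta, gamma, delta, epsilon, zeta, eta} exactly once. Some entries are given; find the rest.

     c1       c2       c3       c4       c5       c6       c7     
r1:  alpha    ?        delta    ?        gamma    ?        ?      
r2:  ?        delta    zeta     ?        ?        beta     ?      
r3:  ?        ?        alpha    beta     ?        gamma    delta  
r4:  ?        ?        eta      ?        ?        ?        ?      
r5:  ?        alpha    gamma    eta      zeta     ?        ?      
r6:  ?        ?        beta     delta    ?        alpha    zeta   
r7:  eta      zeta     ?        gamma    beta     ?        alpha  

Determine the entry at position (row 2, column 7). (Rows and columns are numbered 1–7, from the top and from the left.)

eta

Cell (r7,c3): row 7 has {alpha,beta,gamma,zeta,eta}; column 3 has {alpha,beta,gamma,delta,zeta,eta} → epsilon.
Cell (r7,c6): row 7 has {alpha,beta,gamma,epsilon,zeta,eta}; column 6 has {alpha,beta,gamma} → delta.
Cell (r5,c6): row 5 has {alpha,gamma,zeta,eta}; column 6 has {alpha,beta,gamma,delta} → epsilon.
Cell (r5,c7): row 5 has {alpha,gamma,epsilon,zeta,eta}; column 7 has {alpha,delta,zeta} → beta.
Cell (r4,c6): row 4 has {eta}; column 6 has {alpha,beta,gamma,delta,epsilon} → zeta.
Cell (r5,c1): row 5 has {alpha,beta,gamma,epsilon,zeta,eta}; column 1 has {alpha,eta} → delta.
Cell (r1,c6): row 1 has {alpha,gamma,delta}; column 6 has {alpha,beta,gamma,delta,epsilon,zeta} → eta.
Cell (r1,c7): row 1 has {alpha,gamma,delta,eta}; column 7 has {alpha,beta,delta,zeta} → epsilon.
Cell (r4,c7): row 4 has {zeta,eta}; column 7 has {alpha,beta,delta,epsilon,zeta} → gamma.
Cell (r1,c2): row 1 has {alpha,gamma,delta,epsilon,eta}; column 2 has {alpha,delta,zeta} → beta.
Cell (r1,c4): row 1 has {alpha,beta,gamma,delta,epsilon,eta}; column 4 has {beta,gamma,delta,eta} → zeta.
Cell (r2,c7): row 2 has {beta,delta,zeta}; column 7 has {alpha,beta,gamma,delta,epsilon,zeta} → eta.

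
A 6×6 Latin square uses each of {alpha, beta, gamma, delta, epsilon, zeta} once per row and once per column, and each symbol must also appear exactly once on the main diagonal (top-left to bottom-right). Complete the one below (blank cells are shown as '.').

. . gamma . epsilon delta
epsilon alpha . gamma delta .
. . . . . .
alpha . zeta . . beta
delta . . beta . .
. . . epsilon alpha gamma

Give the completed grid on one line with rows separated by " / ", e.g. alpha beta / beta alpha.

beta zeta gamma alpha epsilon delta / epsilon alpha beta gamma delta zeta / gamma delta epsilon zeta beta alpha / alpha epsilon zeta delta gamma beta / delta gamma alpha beta zeta epsilon / zeta beta delta epsilon alpha gamma

(r2,c3) = beta
(r2,c6) = zeta
(r4,c4) = delta
(r4,c5) = gamma
(r5,c5) = zeta
(r6,c3) = delta
(r1,c1) = beta
(r1,c2) = zeta
(r1,c4) = alpha
(r3,c3) = epsilon
(r3,c4) = zeta
(r3,c5) = beta
(r3,c6) = alpha
(r4,c2) = epsilon
(r5,c2) = gamma
(r5,c3) = alpha
(r5,c6) = epsilon
(r6,c1) = zeta
(r6,c2) = beta
(r3,c1) = gamma
(r3,c2) = delta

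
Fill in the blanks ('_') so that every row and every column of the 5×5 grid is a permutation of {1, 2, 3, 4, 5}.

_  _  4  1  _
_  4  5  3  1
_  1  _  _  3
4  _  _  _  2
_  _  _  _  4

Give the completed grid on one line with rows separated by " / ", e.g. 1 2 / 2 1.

3 2 4 1 5 / 2 4 5 3 1 / 5 1 2 4 3 / 4 3 1 5 2 / 1 5 3 2 4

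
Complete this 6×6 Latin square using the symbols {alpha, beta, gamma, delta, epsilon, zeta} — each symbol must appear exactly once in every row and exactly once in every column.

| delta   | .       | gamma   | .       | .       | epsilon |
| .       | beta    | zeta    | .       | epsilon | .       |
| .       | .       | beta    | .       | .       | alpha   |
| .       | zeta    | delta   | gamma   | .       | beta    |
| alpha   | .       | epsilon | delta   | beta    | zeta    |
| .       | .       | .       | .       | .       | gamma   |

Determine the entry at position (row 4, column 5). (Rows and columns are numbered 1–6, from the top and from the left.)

alpha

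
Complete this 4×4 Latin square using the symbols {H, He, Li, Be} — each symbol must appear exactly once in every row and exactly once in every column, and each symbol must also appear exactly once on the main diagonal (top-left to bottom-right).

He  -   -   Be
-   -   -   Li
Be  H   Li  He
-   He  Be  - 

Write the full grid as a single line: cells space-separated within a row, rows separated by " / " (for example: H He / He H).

(r1,c2): row 1 has {He,Be}; column 2 has {H,He}, so it must be Li.
(r1,c3): row 1 has {He,Li,Be}; column 3 has {Li,Be}, so it must be H.
(r2,c1): row 2 has {Li}; column 1 has {He,Be}, so it must be H.
(r2,c2): row 2 has {H,Li}; column 2 has {H,He,Li}; the diagonal has {He,Li}, so it must be Be.
(r2,c3): row 2 has {H,Li,Be}; column 3 has {H,Li,Be}, so it must be He.
(r4,c1): row 4 has {He,Be}; column 1 has {H,He,Be}, so it must be Li.
(r4,c4): row 4 has {He,Li,Be}; column 4 has {He,Li,Be}; the diagonal has {He,Li,Be}, so it must be H.

He Li H Be / H Be He Li / Be H Li He / Li He Be H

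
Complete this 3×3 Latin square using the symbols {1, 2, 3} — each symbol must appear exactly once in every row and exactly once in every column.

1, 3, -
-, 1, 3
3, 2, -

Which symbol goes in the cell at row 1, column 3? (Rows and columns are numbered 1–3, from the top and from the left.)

2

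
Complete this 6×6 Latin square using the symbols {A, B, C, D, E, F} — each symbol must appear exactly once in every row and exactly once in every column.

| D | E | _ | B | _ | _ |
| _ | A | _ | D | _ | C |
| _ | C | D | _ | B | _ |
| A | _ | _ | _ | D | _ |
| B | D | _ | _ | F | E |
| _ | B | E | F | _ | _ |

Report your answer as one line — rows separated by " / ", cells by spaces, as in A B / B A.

(r2,c5) = E
(r4,c2) = F
(r4,c6) = B
(r6,c1) = C
(r6,c5) = A
(r6,c6) = D
(r1,c5) = C
(r2,c1) = F
(r2,c3) = B
(r3,c1) = E
(r3,c4) = A
(r3,c6) = F
(r4,c3) = C
(r4,c4) = E
(r5,c3) = A
(r5,c4) = C
(r1,c3) = F
(r1,c6) = A

D E F B C A / F A B D E C / E C D A B F / A F C E D B / B D A C F E / C B E F A D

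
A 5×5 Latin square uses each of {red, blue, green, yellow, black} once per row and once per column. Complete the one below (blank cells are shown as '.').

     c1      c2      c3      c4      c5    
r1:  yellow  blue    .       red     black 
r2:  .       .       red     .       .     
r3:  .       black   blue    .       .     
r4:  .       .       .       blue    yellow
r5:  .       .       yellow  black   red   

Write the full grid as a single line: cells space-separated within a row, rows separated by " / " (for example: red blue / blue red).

yellow blue green red black / black yellow red green blue / red black blue yellow green / green red black blue yellow / blue green yellow black red

At row 1, column 3: row 1 has {red,blue,yellow,black}; column 3 has {red,blue,yellow}; that leaves green.
At row 3, column 5: row 3 has {blue,black}; column 5 has {red,yellow,black}; that leaves green.
At row 4, column 3: row 4 has {blue,yellow}; column 3 has {red,blue,green,yellow}; that leaves black.
At row 5, column 2: row 5 has {red,yellow,black}; column 2 has {blue,black}; that leaves green.
At row 2, column 2: row 2 has {red}; column 2 has {blue,green,black}; that leaves yellow.
At row 2, column 4: row 2 has {red,yellow}; column 4 has {red,blue,black}; that leaves green.
At row 2, column 5: row 2 has {red,green,yellow}; column 5 has {red,green,yellow,black}; that leaves blue.
At row 3, column 1: row 3 has {blue,green,black}; column 1 has {yellow}; that leaves red.
At row 3, column 4: row 3 has {red,blue,green,black}; column 4 has {red,blue,green,black}; that leaves yellow.
At row 4, column 1: row 4 has {blue,yellow,black}; column 1 has {red,yellow}; that leaves green.
At row 4, column 2: row 4 has {blue,green,yellow,black}; column 2 has {blue,green,yellow,black}; that leaves red.
At row 5, column 1: row 5 has {red,green,yellow,black}; column 1 has {red,green,yellow}; that leaves blue.
At row 2, column 1: row 2 has {red,blue,green,yellow}; column 1 has {red,blue,green,yellow}; that leaves black.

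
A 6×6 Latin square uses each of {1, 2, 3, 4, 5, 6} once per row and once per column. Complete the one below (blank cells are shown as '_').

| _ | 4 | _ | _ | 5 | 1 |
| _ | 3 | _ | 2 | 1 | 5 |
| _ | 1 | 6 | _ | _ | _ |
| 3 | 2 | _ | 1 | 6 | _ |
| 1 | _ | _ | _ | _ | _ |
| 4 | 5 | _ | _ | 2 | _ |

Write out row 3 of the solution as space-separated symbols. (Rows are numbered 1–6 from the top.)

Cell (r2,c1): row 2 has {1,2,3,5}; column 1 has {1,3,4} → 6.
Cell (r2,c3): row 2 has {1,2,3,5,6}; column 3 has {6} → 4.
Cell (r4,c3): row 4 has {1,2,3,6}; column 3 has {4,6} → 5.
Cell (r4,c6): row 4 has {1,2,3,5,6}; column 6 has {1,5} → 4.
Cell (r5,c2): row 5 has {1}; column 2 has {1,2,3,4,5} → 6.
Cell (r1,c1): row 1 has {1,4,5}; column 1 has {1,3,4,6} → 2.
Cell (r1,c3): row 1 has {1,2,4,5}; column 3 has {4,5,6} → 3.
Cell (r1,c4): row 1 has {1,2,3,4,5}; column 4 has {1,2} → 6.
Cell (r3,c1): row 3 has {1,6}; column 1 has {1,2,3,4,6} → 5.
Cell (r5,c3): row 5 has {1,6}; column 3 has {3,4,5,6} → 2.
Cell (r5,c6): row 5 has {1,2,6}; column 6 has {1,4,5} → 3.
Cell (r6,c3): row 6 has {2,4,5}; column 3 has {2,3,4,5,6} → 1.
Cell (r6,c4): row 6 has {1,2,4,5}; column 4 has {1,2,6} → 3.
Cell (r6,c6): row 6 has {1,2,3,4,5}; column 6 has {1,3,4,5} → 6.
Cell (r3,c4): row 3 has {1,5,6}; column 4 has {1,2,3,6} → 4.
Cell (r3,c5): row 3 has {1,4,5,6}; column 5 has {1,2,5,6} → 3.
Cell (r3,c6): row 3 has {1,3,4,5,6}; column 6 has {1,3,4,5,6} → 2.

5 1 6 4 3 2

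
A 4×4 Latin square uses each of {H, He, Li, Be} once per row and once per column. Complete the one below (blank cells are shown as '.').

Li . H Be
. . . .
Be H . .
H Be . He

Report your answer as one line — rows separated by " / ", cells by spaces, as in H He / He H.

Li He H Be / He Li Be H / Be H He Li / H Be Li He

(r1,c2) = He
(r2,c1) = He
(r2,c2) = Li
(r2,c3) = Be
(r2,c4) = H
(r3,c4) = Li
(r4,c3) = Li
(r3,c3) = He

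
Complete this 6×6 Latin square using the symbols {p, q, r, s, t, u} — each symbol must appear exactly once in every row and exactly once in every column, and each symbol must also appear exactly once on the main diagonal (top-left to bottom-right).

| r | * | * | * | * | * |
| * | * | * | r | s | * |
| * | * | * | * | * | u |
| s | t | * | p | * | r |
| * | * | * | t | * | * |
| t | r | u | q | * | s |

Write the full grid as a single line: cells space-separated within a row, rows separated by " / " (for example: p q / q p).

r p s u t q / q u p r s t / p q t s r u / s t q p u r / u s r t q p / t r u q p s

Cell (r3,c4): row 3 has {u}; column 4 has {p,q,r,t} → s.
Cell (r4,c3): row 4 has {p,r,s,t}; column 3 has {u} → q.
Cell (r4,c5): row 4 has {p,q,r,s,t}; column 5 has {s} → u.
Cell (r5,c5): row 5 has {t}; column 5 has {s,u}; the diagonal has {p,r,s} → q.
Cell (r5,c6): row 5 has {q,t}; column 6 has {r,s,u} → p.
Cell (r6,c5): row 6 has {q,r,s,t,u}; column 5 has {q,s,u} → p.
Cell (r1,c4): row 1 has {r}; column 4 has {p,q,r,s,t} → u.
Cell (r1,c5): row 1 has {r,u}; column 5 has {p,q,s,u} → t.
Cell (r1,c6): row 1 has {r,t,u}; column 6 has {p,r,s,u} → q.
Cell (r2,c2): row 2 has {r,s}; column 2 has {r,t}; the diagonal has {p,q,r,s} → u.
Cell (r2,c6): row 2 has {r,s,u}; column 6 has {p,q,r,s,u} → t.
Cell (r3,c3): row 3 has {s,u}; column 3 has {q,u}; the diagonal has {p,q,r,s,u} → t.
Cell (r3,c5): row 3 has {s,t,u}; column 5 has {p,q,s,t,u} → r.
Cell (r5,c1): row 5 has {p,q,t}; column 1 has {r,s,t} → u.
Cell (r5,c2): row 5 has {p,q,t,u}; column 2 has {r,t,u} → s.
Cell (r5,c3): row 5 has {p,q,s,t,u}; column 3 has {q,t,u} → r.
Cell (r1,c2): row 1 has {q,r,t,u}; column 2 has {r,s,t,u} → p.
Cell (r1,c3): row 1 has {p,q,r,t,u}; column 3 has {q,r,t,u} → s.
Cell (r2,c3): row 2 has {r,s,t,u}; column 3 has {q,r,s,t,u} → p.
Cell (r3,c2): row 3 has {r,s,t,u}; column 2 has {p,r,s,t,u} → q.
Cell (r2,c1): row 2 has {p,r,s,t,u}; column 1 has {r,s,t,u} → q.
Cell (r3,c1): row 3 has {q,r,s,t,u}; column 1 has {q,r,s,t,u} → p.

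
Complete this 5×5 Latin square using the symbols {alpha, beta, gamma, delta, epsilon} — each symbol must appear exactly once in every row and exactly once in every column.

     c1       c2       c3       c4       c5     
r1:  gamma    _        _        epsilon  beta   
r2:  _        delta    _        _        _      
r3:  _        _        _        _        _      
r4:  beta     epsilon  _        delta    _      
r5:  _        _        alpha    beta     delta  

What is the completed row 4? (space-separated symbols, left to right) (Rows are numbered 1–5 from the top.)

beta epsilon gamma delta alpha

(r1,c2): row 1 has {beta,gamma,epsilon}; column 2 has {delta,epsilon}, so it must be alpha.
(r1,c3): row 1 has {alpha,beta,gamma,epsilon}; column 3 has {alpha}, so it must be delta.
(r4,c3): row 4 has {beta,delta,epsilon}; column 3 has {alpha,delta}, so it must be gamma.
(r4,c5): row 4 has {beta,gamma,delta,epsilon}; column 5 has {beta,delta}, so it must be alpha.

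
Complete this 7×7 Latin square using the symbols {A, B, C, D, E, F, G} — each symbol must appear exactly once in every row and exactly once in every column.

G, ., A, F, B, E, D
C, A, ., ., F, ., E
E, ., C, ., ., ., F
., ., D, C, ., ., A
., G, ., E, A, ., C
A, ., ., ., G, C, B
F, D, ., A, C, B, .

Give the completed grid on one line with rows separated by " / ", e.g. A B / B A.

(r1,c2) = C
(r3,c2) = B
(r3,c5) = D
(r4,c1) = B
(r4,c5) = E
(r5,c1) = D
(r5,c6) = F
(r6,c4) = D
(r7,c7) = G
(r3,c4) = G
(r3,c6) = A
(r4,c2) = F
(r4,c6) = G
(r5,c3) = B
(r6,c2) = E
(r6,c3) = F
(r7,c3) = E
(r2,c3) = G
(r2,c4) = B
(r2,c6) = D

G C A F B E D / C A G B F D E / E B C G D A F / B F D C E G A / D G B E A F C / A E F D G C B / F D E A C B G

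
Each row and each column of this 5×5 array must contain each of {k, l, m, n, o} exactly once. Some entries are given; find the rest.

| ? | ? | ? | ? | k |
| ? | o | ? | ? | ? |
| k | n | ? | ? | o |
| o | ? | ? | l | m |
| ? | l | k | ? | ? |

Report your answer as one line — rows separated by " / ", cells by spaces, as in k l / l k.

l m o n k / n o m k l / k n l m o / o k n l m / m l k o n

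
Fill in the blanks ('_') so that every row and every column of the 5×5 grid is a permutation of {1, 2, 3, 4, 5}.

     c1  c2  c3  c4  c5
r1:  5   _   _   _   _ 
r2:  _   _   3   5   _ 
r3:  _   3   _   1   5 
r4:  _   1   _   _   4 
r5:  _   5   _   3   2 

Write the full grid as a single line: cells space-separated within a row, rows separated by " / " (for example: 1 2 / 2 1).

5 2 1 4 3 / 2 4 3 5 1 / 4 3 2 1 5 / 3 1 5 2 4 / 1 5 4 3 2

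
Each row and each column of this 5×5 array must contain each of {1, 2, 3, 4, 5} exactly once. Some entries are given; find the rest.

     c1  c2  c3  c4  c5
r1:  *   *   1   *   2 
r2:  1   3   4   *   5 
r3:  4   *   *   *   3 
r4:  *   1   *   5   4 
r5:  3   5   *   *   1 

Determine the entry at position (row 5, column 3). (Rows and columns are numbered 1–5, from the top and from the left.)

(r1,c1) = 5
(r1,c2) = 4
(r1,c4) = 3
(r2,c4) = 2
(r3,c2) = 2
(r3,c3) = 5
(r3,c4) = 1
(r4,c1) = 2
(r4,c3) = 3
(r5,c3) = 2

2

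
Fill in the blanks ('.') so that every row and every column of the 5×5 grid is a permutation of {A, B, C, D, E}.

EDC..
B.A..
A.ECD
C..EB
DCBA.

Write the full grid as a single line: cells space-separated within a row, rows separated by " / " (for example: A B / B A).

E D C B A / B E A D C / A B E C D / C A D E B / D C B A E

At row 1, column 4: row 1 has {C,D,E}; column 4 has {A,C,E}; that leaves B.
At row 1, column 5: row 1 has {B,C,D,E}; column 5 has {B,D}; that leaves A.
At row 2, column 2: row 2 has {A,B}; column 2 has {C,D}; that leaves E.
At row 2, column 4: row 2 has {A,B,E}; column 4 has {A,B,C,E}; that leaves D.
At row 2, column 5: row 2 has {A,B,D,E}; column 5 has {A,B,D}; that leaves C.
At row 3, column 2: row 3 has {A,C,D,E}; column 2 has {C,D,E}; that leaves B.
At row 4, column 2: row 4 has {B,C,E}; column 2 has {B,C,D,E}; that leaves A.
At row 4, column 3: row 4 has {A,B,C,E}; column 3 has {A,B,C,E}; that leaves D.
At row 5, column 5: row 5 has {A,B,C,D}; column 5 has {A,B,C,D}; that leaves E.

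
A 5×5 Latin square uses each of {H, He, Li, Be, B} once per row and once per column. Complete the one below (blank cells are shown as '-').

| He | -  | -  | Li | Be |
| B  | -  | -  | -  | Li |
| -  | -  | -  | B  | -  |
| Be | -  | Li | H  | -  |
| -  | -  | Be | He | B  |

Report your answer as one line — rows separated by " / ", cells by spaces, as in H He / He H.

He H B Li Be / B He H Be Li / Li Be He B H / Be B Li H He / H Li Be He B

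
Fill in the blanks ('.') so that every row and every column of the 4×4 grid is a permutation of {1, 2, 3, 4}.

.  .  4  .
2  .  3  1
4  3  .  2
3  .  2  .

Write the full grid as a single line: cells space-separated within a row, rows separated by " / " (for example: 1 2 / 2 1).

1 2 4 3 / 2 4 3 1 / 4 3 1 2 / 3 1 2 4

(r1,c1): row 1 has {4}; column 1 has {2,3,4}, so it must be 1.
(r1,c2): row 1 has {1,4}; column 2 has {3}, so it must be 2.
(r1,c4): row 1 has {1,2,4}; column 4 has {1,2}, so it must be 3.
(r2,c2): row 2 has {1,2,3}; column 2 has {2,3}, so it must be 4.
(r3,c3): row 3 has {2,3,4}; column 3 has {2,3,4}, so it must be 1.
(r4,c2): row 4 has {2,3}; column 2 has {2,3,4}, so it must be 1.
(r4,c4): row 4 has {1,2,3}; column 4 has {1,2,3}, so it must be 4.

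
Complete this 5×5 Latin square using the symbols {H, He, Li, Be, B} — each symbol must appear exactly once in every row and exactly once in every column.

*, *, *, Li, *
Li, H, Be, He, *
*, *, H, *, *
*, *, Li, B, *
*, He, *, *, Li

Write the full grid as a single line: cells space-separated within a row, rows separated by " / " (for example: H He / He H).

H B He Li Be / Li H Be He B / B Li H Be He / He Be Li B H / Be He B H Li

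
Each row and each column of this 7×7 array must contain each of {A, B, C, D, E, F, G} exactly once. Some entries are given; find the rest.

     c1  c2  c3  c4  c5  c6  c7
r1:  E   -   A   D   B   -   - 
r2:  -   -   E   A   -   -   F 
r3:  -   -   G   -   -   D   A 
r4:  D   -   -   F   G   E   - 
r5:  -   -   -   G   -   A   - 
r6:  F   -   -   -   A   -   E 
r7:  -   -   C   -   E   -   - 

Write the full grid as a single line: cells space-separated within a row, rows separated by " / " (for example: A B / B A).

E F A D B C G / G D E A C B F / B C G E F D A / D A B F G E C / C E F G D A B / F B D C A G E / A G C B E F D

(r4,c3): row 4 has {D,E,F,G}; column 3 has {A,C,E,G}, so it must be B.
(r4,c7): row 4 has {B,D,E,F,G}; column 7 has {A,E,F}, so it must be C.
(r6,c3): row 6 has {A,E,F}; column 3 has {A,B,C,E,G}, so it must be D.
(r7,c4): row 7 has {C,E}; column 4 has {A,D,F,G}, so it must be B.
(r1,c7): row 1 has {A,B,D,E}; column 7 has {A,C,E,F}, so it must be G.
(r4,c2): row 4 has {B,C,D,E,F,G}; column 2 is empty so far, so it must be A.
(r5,c3): row 5 has {A,G}; column 3 has {A,B,C,D,E,G}, so it must be F.
(r6,c4): row 6 has {A,D,E,F}; column 4 has {A,B,D,F,G}, so it must be C.
(r7,c7): row 7 has {B,C,E}; column 7 has {A,C,E,F,G}, so it must be D.
(r3,c4): row 3 has {A,D,G}; column 4 has {A,B,C,D,F,G}, so it must be E.
(r5,c7): row 5 has {A,F,G}; column 7 has {A,C,D,E,F,G}, so it must be B.
(r5,c1): row 5 has {A,B,F,G}; column 1 has {D,E,F}, so it must be C.
(r5,c5): row 5 has {A,B,C,F,G}; column 5 has {A,B,E,G}, so it must be D.
(r2,c5): row 2 has {A,E,F}; column 5 has {A,B,D,E,G}, so it must be C.
(r3,c1): row 3 has {A,D,E,G}; column 1 has {C,D,E,F}, so it must be B.
(r3,c5): row 3 has {A,B,D,E,G}; column 5 has {A,B,C,D,E,G}, so it must be F.
(r5,c2): row 5 has {A,B,C,D,F,G}; column 2 has {A}, so it must be E.
(r2,c1): row 2 has {A,C,E,F}; column 1 has {B,C,D,E,F}, so it must be G.
(r2,c6): row 2 has {A,C,E,F,G}; column 6 has {A,D,E}, so it must be B.
(r3,c2): row 3 has {A,B,D,E,F,G}; column 2 has {A,E}, so it must be C.
(r6,c6): row 6 has {A,C,D,E,F}; column 6 has {A,B,D,E}, so it must be G.
(r7,c1): row 7 has {B,C,D,E}; column 1 has {B,C,D,E,F,G}, so it must be A.
(r7,c6): row 7 has {A,B,C,D,E}; column 6 has {A,B,D,E,G}, so it must be F.
(r1,c2): row 1 has {A,B,D,E,G}; column 2 has {A,C,E}, so it must be F.
(r1,c6): row 1 has {A,B,D,E,F,G}; column 6 has {A,B,D,E,F,G}, so it must be C.
(r2,c2): row 2 has {A,B,C,E,F,G}; column 2 has {A,C,E,F}, so it must be D.
(r6,c2): row 6 has {A,C,D,E,F,G}; column 2 has {A,C,D,E,F}, so it must be B.
(r7,c2): row 7 has {A,B,C,D,E,F}; column 2 has {A,B,C,D,E,F}, so it must be G.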